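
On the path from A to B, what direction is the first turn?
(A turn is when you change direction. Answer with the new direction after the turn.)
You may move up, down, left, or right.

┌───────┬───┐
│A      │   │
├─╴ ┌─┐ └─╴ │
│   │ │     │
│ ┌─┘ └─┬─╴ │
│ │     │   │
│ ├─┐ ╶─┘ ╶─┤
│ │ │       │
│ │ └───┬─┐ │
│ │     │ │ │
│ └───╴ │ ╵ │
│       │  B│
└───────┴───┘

Directions: right, right, right, down, right, right, down, left, down, right, down, down
First turn direction: down

Solution:

┌───────┬───┐
│A → → ↓│   │
├─╴ ┌─┐ └─╴ │
│   │ │↳ → ↓│
│ ┌─┘ └─┬─╴ │
│ │     │↓ ↲│
│ ├─┐ ╶─┘ ╶─┤
│ │ │    ↳ ↓│
│ │ └───┬─┐ │
│ │     │ │↓│
│ └───╴ │ ╵ │
│       │  B│
└───────┴───┘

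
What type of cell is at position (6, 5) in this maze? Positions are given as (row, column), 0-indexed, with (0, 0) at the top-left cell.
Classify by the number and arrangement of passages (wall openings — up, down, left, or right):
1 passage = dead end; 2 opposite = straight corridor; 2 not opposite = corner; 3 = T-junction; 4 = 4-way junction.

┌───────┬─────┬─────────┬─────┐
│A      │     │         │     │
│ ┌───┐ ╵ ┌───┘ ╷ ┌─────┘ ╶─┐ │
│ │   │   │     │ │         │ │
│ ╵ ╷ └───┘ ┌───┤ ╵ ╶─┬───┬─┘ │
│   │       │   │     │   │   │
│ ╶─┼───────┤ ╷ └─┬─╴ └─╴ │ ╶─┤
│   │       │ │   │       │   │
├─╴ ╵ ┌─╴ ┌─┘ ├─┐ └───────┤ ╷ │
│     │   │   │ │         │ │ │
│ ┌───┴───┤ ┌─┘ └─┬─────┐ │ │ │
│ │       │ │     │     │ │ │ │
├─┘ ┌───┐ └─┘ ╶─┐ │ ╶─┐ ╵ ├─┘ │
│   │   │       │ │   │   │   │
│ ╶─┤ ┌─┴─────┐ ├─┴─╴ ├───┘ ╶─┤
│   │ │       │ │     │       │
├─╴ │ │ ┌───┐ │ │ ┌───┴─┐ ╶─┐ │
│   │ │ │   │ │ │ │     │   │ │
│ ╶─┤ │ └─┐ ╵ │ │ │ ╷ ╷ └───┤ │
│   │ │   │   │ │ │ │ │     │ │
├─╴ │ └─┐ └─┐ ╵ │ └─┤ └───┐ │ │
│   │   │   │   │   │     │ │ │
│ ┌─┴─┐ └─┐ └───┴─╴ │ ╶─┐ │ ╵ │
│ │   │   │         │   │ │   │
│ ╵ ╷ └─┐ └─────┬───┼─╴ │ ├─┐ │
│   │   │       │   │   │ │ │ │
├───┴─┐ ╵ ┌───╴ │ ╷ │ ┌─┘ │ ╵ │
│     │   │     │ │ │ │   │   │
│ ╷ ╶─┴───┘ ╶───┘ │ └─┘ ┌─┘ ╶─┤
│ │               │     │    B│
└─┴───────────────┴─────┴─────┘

Checking cell at (6, 5):
Number of passages: 2
Cell type: straight corridor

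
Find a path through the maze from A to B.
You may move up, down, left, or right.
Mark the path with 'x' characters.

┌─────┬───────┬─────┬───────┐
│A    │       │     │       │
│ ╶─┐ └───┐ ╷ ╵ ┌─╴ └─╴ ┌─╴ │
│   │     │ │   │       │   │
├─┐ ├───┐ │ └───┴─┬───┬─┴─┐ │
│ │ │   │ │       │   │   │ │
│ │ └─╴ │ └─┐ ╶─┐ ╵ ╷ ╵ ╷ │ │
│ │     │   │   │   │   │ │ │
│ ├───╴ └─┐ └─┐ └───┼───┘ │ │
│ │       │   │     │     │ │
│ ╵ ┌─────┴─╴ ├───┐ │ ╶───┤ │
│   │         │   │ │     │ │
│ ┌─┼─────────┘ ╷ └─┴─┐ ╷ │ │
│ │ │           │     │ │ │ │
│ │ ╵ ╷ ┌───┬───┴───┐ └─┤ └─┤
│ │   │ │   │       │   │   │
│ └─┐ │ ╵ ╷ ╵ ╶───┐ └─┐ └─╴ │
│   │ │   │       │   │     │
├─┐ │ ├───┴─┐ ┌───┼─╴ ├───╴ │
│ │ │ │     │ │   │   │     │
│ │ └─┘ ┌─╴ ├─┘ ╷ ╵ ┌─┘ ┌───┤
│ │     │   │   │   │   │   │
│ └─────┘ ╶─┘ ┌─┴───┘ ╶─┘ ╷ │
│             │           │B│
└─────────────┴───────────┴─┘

Finding the shortest path through the maze:
Path length: 74 steps
Directions: down → right → down → down → right → right → down → left → left → down → left → down → down → down → right → down → down → right → right → up → right → right → down → left → down → right → right → up → right → up → right → down → right → up → right → up → left → up → left → left → left → down → left → up → left → down → left → up → up → right → right → right → right → up → right → down → right → right → down → right → down → right → right → down → left → left → down → left → down → right → right → up → right → down

Solution:

┌─────┬───────┬─────┬───────┐
│A    │       │     │       │
│ ╶─┐ └───┐ ╷ ╵ ┌─╴ └─╴ ┌─╴ │
│x x│     │ │   │       │   │
├─┐ ├───┐ │ └───┴─┬───┬─┴─┐ │
│ │x│   │ │       │   │   │ │
│ │ └─╴ │ └─┐ ╶─┐ ╵ ╷ ╵ ╷ │ │
│ │x x x│   │   │   │   │ │ │
│ ├───╴ └─┐ └─┐ └───┼───┘ │ │
│ │x x x  │   │     │     │ │
│ ╵ ┌─────┴─╴ ├───┐ │ ╶───┤ │
│x x│         │x x│ │     │ │
│ ┌─┼─────────┘ ╷ └─┴─┐ ╷ │ │
│x│ │  x x x x x│x x x│ │ │ │
│ │ ╵ ╷ ┌───┬───┴───┐ └─┤ └─┤
│x│   │x│x x│x x x x│x x│   │
│ └─┐ │ ╵ ╷ ╵ ╶───┐ └─┐ └─╴ │
│x x│ │x x│x x    │x x│x x x│
├─┐ │ ├───┴─┐ ┌───┼─╴ ├───╴ │
│ │x│ │x x x│ │x x│x x│x x x│
│ │ └─┘ ┌─╴ ├─┘ ╷ ╵ ┌─┘ ┌───┤
│ │x x x│x x│x x│x x│x x│x x│
│ └─────┘ ╶─┘ ┌─┴───┘ ╶─┘ ╷ │
│        x x x│      x x x│B│
└─────────────┴───────────┴─┘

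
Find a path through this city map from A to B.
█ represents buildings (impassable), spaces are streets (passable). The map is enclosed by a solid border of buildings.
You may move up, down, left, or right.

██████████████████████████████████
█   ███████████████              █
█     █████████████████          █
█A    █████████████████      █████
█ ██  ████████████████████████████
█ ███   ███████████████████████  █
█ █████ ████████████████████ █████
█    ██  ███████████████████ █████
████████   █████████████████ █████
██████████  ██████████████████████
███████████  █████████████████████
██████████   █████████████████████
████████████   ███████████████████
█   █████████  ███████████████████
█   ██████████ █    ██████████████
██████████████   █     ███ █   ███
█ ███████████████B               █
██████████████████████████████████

Finding the shortest path from A to B:
Movement: cardinal only
Path length: 33 steps
Directions: right → right → right → down → right → down → right → right → down → down → right → down → right → right → down → right → down → down → right → down → right → down → right → down → down → right → right → up → right → right → down → down → left

Solution:

██████████████████████████████████
█   ███████████████              █
█     █████████████████          █
█A→→↓ █████████████████      █████
█ ██↳↓████████████████████████████
█ ███↳→↓███████████████████████  █
█ █████↓████████████████████ █████
█    ██↳↓███████████████████ █████
████████↳→↓█████████████████ █████
██████████↳↓██████████████████████
███████████↓ █████████████████████
██████████ ↳↓█████████████████████
████████████↳↓ ███████████████████
█   █████████↳↓███████████████████
█   ██████████↓█↱→↓ ██████████████
██████████████↳→↑█↓    ███ █   ███
█ ███████████████B↲              █
██████████████████████████████████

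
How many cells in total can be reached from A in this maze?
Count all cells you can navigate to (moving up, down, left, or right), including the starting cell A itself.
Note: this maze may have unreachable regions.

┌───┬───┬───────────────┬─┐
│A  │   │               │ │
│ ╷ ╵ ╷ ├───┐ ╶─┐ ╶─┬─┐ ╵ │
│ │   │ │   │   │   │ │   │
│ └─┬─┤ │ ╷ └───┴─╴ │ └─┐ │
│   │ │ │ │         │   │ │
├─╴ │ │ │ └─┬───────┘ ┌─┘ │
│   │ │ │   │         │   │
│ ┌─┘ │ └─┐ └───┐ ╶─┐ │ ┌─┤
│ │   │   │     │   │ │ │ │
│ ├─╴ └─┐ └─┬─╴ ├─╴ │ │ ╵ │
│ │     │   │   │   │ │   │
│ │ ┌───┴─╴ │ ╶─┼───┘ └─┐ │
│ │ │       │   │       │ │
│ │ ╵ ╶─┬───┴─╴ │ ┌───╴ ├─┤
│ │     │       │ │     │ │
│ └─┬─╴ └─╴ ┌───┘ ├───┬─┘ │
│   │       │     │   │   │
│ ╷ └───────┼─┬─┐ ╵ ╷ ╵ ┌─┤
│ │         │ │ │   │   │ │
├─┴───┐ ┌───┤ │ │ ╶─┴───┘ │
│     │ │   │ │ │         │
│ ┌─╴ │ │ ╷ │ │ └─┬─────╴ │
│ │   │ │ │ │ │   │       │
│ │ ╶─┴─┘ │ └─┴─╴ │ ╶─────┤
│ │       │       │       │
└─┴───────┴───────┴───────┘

Using BFS/flood-fill to find all reachable cells from A:
Maze size: 13 × 13 = 169 total cells
74 cell(s) are walled off and cannot be reached from A.
Reachable cells: 95

Reachable region (· marks reachable cells):

┌───┬───┬───────────────┬─┐
│A ·│· ·│· · · · · · · ·│·│
│ ╷ ╵ ╷ ├───┐ ╶─┐ ╶─┬─┐ ╵ │
│·│· ·│·│· ·│· ·│· ·│ │· ·│
│ └─┬─┤ │ ╷ └───┴─╴ │ └─┐ │
│· ·│·│·│·│· · · · ·│   │·│
├─╴ │ │ │ └─┬───────┘ ┌─┘ │
│· ·│·│·│· ·│         │· ·│
│ ┌─┘ │ └─┐ └───┐ ╶─┐ │ ┌─┤
│·│· ·│· ·│· · ·│   │ │·│·│
│ ├─╴ └─┐ └─┬─╴ ├─╴ │ │ ╵ │
│·│· · ·│· ·│· ·│   │ │· ·│
│ │ ┌───┴─╴ │ ╶─┼───┘ └─┐ │
│·│·│· · · ·│· ·│       │·│
│ │ ╵ ╶─┬───┴─╴ │ ┌───╴ ├─┤
│·│· · ·│· · · ·│ │     │ │
│ └─┬─╴ └─╴ ┌───┘ ├───┬─┘ │
│· ·│· · · ·│     │   │   │
│ ╷ └───────┼─┬─┐ ╵ ╷ ╵ ┌─┤
│·│· · · · ·│ │ │   │   │ │
├─┴───┐ ┌───┤ │ │ ╶─┴───┘ │
│     │·│   │ │ │         │
│ ┌─╴ │ │ ╷ │ │ └─┬─────╴ │
│ │   │·│ │ │ │   │       │
│ │ ╶─┴─┘ │ └─┴─╴ │ ╶─────┤
│ │       │       │       │
└─┴───────┴───────┴───────┘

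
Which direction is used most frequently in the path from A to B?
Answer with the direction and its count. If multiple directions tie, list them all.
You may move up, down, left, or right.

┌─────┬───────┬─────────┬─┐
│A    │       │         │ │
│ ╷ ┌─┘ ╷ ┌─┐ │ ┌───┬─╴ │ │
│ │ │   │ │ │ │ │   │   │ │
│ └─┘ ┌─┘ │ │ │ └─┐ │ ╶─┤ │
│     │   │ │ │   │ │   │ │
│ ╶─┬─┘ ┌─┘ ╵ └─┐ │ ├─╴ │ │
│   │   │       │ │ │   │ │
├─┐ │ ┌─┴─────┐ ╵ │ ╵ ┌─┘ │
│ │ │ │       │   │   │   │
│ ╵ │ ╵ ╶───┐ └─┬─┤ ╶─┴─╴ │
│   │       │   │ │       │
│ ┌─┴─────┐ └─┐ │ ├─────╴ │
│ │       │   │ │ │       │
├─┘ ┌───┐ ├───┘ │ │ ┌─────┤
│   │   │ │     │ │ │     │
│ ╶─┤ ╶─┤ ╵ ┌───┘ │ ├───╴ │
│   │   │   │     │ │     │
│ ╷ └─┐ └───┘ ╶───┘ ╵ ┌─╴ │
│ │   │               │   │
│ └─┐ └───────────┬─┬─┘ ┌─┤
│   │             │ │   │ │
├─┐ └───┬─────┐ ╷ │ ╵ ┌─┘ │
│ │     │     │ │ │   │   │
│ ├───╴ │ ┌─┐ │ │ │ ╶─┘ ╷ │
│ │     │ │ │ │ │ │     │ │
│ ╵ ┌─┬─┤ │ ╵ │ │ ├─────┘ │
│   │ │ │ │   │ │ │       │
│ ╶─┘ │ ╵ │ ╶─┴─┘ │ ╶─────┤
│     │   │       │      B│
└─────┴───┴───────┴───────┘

Directions: down, down, right, right, up, right, up, right, right, right, down, down, down, right, down, right, up, up, left, up, up, right, right, right, right, down, left, down, right, down, left, down, left, down, right, right, right, down, left, left, left, down, down, down, right, up, right, right, down, left, down, left, down, left, down, right, right, up, right, down, down, left, left, left, down, right, right, right
Counts: {'down': 22, 'right': 25, 'up': 8, 'left': 13}
Most common: right (25 times)

Solution:

┌─────┬───────┬─────────┬─┐
│A    │↱ → → ↓│↱ → → → ↓│ │
│ ╷ ┌─┘ ╷ ┌─┐ │ ┌───┬─╴ │ │
│↓│ │↱ ↑│ │ │↓│↑│   │↓ ↲│ │
│ └─┘ ┌─┘ │ │ │ └─┐ │ ╶─┤ │
│↳ → ↑│   │ │↓│↑ ↰│ │↳ ↓│ │
│ ╶─┬─┘ ┌─┘ ╵ └─┐ │ ├─╴ │ │
│   │   │    ↳ ↓│↑│ │↓ ↲│ │
├─┐ │ ┌─┴─────┐ ╵ │ ╵ ┌─┘ │
│ │ │ │       │↳ ↑│↓ ↲│   │
│ ╵ │ ╵ ╶───┐ └─┬─┤ ╶─┴─╴ │
│   │       │   │ │↳ → → ↓│
│ ┌─┴─────┐ └─┐ │ ├─────╴ │
│ │       │   │ │ │↓ ← ← ↲│
├─┘ ┌───┐ ├───┘ │ │ ┌─────┤
│   │   │ │     │ │↓│     │
│ ╶─┤ ╶─┤ ╵ ┌───┘ │ ├───╴ │
│   │   │   │     │↓│↱ → ↓│
│ ╷ └─┐ └───┘ ╶───┘ ╵ ┌─╴ │
│ │   │            ↳ ↑│↓ ↲│
│ └─┐ └───────────┬─┬─┘ ┌─┤
│   │             │ │↓ ↲│ │
├─┐ └───┬─────┐ ╷ │ ╵ ┌─┘ │
│ │     │     │ │ │↓ ↲│↱ ↓│
│ ├───╴ │ ┌─┐ │ │ │ ╶─┘ ╷ │
│ │     │ │ │ │ │ │↳ → ↑│↓│
│ ╵ ┌─┬─┤ │ ╵ │ │ ├─────┘ │
│   │ │ │ │   │ │ │↓ ← ← ↲│
│ ╶─┘ │ ╵ │ ╶─┴─┘ │ ╶─────┤
│     │   │       │↳ → → B│
└─────┴───┴───────┴───────┘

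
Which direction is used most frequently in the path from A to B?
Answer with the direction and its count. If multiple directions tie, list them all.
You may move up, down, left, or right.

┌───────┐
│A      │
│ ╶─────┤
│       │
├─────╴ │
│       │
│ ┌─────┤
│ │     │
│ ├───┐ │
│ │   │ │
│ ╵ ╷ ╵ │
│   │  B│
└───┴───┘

Directions: down, right, right, right, down, left, left, left, down, down, down, right, up, right, down, right
Counts: {'down': 6, 'right': 6, 'left': 3, 'up': 1}
Most common: down and right (tied at 6 times each)

Solution:

┌───────┐
│A      │
│ ╶─────┤
│↳ → → ↓│
├─────╴ │
│↓ ← ← ↲│
│ ┌─────┤
│↓│     │
│ ├───┐ │
│↓│↱ ↓│ │
│ ╵ ╷ ╵ │
│↳ ↑│↳ B│
└───┴───┘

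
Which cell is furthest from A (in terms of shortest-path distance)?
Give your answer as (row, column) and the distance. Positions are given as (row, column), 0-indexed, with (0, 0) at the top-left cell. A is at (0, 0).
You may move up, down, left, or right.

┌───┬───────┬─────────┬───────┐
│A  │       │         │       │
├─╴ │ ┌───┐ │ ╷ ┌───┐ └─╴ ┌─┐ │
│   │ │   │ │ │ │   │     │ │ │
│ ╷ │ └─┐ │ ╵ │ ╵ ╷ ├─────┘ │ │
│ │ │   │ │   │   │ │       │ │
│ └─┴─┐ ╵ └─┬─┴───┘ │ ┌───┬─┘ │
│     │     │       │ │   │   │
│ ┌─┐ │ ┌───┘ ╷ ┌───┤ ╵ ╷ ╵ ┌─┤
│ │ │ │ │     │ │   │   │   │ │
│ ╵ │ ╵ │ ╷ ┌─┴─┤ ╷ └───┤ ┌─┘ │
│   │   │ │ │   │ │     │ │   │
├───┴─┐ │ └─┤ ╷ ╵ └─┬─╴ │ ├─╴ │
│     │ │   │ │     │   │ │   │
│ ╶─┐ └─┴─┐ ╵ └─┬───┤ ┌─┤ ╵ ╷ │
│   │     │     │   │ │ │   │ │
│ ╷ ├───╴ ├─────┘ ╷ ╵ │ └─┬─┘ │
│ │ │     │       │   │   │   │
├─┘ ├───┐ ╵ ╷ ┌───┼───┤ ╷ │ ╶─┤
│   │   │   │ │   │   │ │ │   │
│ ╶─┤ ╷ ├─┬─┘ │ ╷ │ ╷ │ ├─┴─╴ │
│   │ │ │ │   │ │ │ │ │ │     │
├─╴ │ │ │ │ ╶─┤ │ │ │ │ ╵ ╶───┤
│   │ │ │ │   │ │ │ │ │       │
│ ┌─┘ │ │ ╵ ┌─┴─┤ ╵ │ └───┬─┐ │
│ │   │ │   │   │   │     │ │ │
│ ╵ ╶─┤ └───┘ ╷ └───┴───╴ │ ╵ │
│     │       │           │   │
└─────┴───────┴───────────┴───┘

Computing BFS distances from A to all cells:
Furthest cell: (11, 7)
Distance: 124 steps

Path from A to the furthest cell:

┌───┬───────┬─────────┬───────┐
│A ↓│↱ → → ↓│↱ ↓      │       │
├─╴ │ ┌───┐ │ ╷ ┌───┐ └─╴ ┌─┐ │
│↓ ↲│↑│   │↓│↑│↓│↱ ↓│     │ │ │
│ ╷ │ └─┐ │ ╵ │ ╵ ╷ ├─────┘ │ │
│↓│ │↑ ↰│ │↳ ↑│↳ ↑│↓│       │ │
│ └─┴─┐ ╵ └─┬─┴───┘ │ ┌───┬─┘ │
│↳ → ↓│↑    │↓ ← ← ↲│ │   │   │
│ ┌─┐ │ ┌───┘ ╷ ┌───┤ ╵ ╷ ╵ ┌─┤
│ │ │↓│↑│↓ ← ↲│ │↱ ↓│   │   │ │
│ ╵ │ ╵ │ ╷ ┌─┴─┤ ╷ └───┤ ┌─┘ │
│   │↳ ↑│↓│ │↱ ↓│↑│↳ → ↓│ │   │
├───┴─┐ │ └─┤ ╷ ╵ └─┬─╴ │ ├─╴ │
│↓ ← ↰│ │↳ ↓│↑│↳ ↑  │↓ ↲│ │   │
│ ╶─┐ └─┴─┐ ╵ └─┬───┤ ┌─┤ ╵ ╷ │
│↳ ↓│↑ ← ↰│↳ ↑  │↓ ↰│↓│ │   │ │
│ ╷ ├───╴ ├─────┘ ╷ ╵ │ └─┬─┘ │
│ │↓│    ↑│↓ ← ← ↲│↑ ↲│   │   │
├─┘ ├───┐ ╵ ╷ ┌───┼───┤ ╷ │ ╶─┤
│↓ ↲│↱ ↓│↑ ↲│ │↓ ↰│↓ ↰│ │ │   │
│ ╶─┤ ╷ ├─┬─┘ │ ╷ │ ╷ │ ├─┴─╴ │
│↳ ↓│↑│↓│ │   │↓│↑│↓│↑│ │     │
├─╴ │ │ │ │ ╶─┤ │ │ │ │ ╵ ╶───┤
│↓ ↲│↑│↓│ │   │B│↑│↓│↑│       │
│ ┌─┘ │ │ ╵ ┌─┴─┤ ╵ │ └───┬─┐ │
│↓│↱ ↑│↓│   │↱ ↓│↑ ↲│↑ ← ↰│ │ │
│ ╵ ╶─┤ └───┘ ╷ └───┴───╴ │ ╵ │
│↳ ↑  │↳ → → ↑│↳ → → → → ↑│   │
└─────┴───────┴───────────┴───┘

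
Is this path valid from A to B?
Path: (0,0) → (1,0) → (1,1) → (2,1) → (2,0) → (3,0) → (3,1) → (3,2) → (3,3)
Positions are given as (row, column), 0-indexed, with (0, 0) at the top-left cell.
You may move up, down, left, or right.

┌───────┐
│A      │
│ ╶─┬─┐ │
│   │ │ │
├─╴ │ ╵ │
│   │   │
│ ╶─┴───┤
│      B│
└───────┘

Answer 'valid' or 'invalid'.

Checking path validity:
Result: All consecutive moves are passable.

valid

Correct solution:

┌───────┐
│A      │
│ ╶─┬─┐ │
│↳ ↓│ │ │
├─╴ │ ╵ │
│↓ ↲│   │
│ ╶─┴───┤
│↳ → → B│
└───────┘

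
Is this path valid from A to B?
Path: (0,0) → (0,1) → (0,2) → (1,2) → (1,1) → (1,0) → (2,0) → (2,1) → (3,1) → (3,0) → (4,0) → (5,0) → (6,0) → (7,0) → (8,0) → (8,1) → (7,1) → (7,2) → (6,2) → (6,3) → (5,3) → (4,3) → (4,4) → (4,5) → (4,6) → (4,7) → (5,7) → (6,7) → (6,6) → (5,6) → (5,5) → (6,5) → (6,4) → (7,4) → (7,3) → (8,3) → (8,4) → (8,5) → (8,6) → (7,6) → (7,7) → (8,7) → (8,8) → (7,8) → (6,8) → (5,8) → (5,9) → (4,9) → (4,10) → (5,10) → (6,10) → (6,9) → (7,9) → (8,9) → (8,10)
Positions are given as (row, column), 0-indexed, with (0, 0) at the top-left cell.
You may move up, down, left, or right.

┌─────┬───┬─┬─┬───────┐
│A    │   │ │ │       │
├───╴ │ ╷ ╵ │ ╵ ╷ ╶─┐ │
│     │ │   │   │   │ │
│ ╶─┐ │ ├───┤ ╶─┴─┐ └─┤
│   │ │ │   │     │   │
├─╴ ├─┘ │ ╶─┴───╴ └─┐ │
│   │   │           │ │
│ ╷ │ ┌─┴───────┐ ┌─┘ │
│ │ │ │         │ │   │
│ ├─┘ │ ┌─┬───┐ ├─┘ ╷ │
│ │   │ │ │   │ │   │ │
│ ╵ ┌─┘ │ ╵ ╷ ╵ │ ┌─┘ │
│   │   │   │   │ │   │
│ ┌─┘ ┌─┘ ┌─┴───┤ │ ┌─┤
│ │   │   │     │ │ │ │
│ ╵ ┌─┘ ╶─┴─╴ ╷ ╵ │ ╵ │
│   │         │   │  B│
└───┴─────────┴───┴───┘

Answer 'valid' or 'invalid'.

Checking path validity:
Result: All consecutive moves are passable.

valid

Correct solution:

┌─────┬───┬─┬─┬───────┐
│A → ↓│   │ │ │       │
├───╴ │ ╷ ╵ │ ╵ ╷ ╶─┐ │
│↓ ← ↲│ │   │   │   │ │
│ ╶─┐ │ ├───┤ ╶─┴─┐ └─┤
│↳ ↓│ │ │   │     │   │
├─╴ ├─┘ │ ╶─┴───╴ └─┐ │
│↓ ↲│   │           │ │
│ ╷ │ ┌─┴───────┐ ┌─┘ │
│↓│ │ │↱ → → → ↓│ │↱ ↓│
│ ├─┘ │ ┌─┬───┐ ├─┘ ╷ │
│↓│   │↑│ │↓ ↰│↓│↱ ↑│↓│
│ ╵ ┌─┘ │ ╵ ╷ ╵ │ ┌─┘ │
│↓  │↱ ↑│↓ ↲│↑ ↲│↑│↓ ↲│
│ ┌─┘ ┌─┘ ┌─┴───┤ │ ┌─┤
│↓│↱ ↑│↓ ↲│  ↱ ↓│↑│↓│ │
│ ╵ ┌─┘ ╶─┴─╴ ╷ ╵ │ ╵ │
│↳ ↑│  ↳ → → ↑│↳ ↑│↳ B│
└───┴─────────┴───┴───┘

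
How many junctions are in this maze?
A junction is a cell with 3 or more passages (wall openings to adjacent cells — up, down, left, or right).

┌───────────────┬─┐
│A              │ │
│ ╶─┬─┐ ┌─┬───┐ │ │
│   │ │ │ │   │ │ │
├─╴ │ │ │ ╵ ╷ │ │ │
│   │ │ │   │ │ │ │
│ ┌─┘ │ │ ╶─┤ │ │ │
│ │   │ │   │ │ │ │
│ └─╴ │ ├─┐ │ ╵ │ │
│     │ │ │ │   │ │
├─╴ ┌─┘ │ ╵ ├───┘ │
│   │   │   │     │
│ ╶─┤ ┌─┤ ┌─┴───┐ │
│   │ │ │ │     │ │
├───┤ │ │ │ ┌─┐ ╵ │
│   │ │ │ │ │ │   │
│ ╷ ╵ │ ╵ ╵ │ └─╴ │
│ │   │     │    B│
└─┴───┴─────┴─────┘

Checking each cell for number of passages:

Junctions found (3+ passages):
  (0, 3): 3 passages
  (2, 4): 3 passages
  (3, 2): 3 passages
  (4, 1): 3 passages
  (5, 4): 3 passages
  (5, 8): 3 passages
  (7, 8): 3 passages
  (8, 4): 3 passages
Total junctions: 8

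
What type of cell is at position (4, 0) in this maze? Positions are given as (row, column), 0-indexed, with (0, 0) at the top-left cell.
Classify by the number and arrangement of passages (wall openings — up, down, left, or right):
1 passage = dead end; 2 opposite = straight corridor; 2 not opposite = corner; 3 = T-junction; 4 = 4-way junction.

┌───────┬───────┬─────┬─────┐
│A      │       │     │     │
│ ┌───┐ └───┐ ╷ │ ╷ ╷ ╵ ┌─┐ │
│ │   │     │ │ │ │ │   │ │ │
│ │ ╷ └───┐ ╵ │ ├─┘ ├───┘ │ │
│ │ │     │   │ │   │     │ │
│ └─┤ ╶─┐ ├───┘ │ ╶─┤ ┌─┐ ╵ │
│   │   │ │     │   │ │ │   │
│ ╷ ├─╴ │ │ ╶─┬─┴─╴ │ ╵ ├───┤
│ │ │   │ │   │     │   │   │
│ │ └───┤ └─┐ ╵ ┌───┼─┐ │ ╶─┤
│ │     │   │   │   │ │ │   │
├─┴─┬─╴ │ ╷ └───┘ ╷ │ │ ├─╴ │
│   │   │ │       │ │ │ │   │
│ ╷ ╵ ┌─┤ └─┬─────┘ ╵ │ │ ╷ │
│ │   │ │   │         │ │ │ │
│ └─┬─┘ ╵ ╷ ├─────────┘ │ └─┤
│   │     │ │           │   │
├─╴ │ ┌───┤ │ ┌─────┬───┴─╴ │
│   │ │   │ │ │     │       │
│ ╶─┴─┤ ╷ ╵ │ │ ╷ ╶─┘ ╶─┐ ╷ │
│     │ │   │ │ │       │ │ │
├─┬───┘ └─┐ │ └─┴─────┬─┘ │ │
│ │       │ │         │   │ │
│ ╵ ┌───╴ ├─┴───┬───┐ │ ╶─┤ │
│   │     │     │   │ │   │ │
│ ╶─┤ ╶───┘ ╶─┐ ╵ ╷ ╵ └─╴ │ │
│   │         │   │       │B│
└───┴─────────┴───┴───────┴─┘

Checking cell at (4, 0):
Number of passages: 2
Cell type: straight corridor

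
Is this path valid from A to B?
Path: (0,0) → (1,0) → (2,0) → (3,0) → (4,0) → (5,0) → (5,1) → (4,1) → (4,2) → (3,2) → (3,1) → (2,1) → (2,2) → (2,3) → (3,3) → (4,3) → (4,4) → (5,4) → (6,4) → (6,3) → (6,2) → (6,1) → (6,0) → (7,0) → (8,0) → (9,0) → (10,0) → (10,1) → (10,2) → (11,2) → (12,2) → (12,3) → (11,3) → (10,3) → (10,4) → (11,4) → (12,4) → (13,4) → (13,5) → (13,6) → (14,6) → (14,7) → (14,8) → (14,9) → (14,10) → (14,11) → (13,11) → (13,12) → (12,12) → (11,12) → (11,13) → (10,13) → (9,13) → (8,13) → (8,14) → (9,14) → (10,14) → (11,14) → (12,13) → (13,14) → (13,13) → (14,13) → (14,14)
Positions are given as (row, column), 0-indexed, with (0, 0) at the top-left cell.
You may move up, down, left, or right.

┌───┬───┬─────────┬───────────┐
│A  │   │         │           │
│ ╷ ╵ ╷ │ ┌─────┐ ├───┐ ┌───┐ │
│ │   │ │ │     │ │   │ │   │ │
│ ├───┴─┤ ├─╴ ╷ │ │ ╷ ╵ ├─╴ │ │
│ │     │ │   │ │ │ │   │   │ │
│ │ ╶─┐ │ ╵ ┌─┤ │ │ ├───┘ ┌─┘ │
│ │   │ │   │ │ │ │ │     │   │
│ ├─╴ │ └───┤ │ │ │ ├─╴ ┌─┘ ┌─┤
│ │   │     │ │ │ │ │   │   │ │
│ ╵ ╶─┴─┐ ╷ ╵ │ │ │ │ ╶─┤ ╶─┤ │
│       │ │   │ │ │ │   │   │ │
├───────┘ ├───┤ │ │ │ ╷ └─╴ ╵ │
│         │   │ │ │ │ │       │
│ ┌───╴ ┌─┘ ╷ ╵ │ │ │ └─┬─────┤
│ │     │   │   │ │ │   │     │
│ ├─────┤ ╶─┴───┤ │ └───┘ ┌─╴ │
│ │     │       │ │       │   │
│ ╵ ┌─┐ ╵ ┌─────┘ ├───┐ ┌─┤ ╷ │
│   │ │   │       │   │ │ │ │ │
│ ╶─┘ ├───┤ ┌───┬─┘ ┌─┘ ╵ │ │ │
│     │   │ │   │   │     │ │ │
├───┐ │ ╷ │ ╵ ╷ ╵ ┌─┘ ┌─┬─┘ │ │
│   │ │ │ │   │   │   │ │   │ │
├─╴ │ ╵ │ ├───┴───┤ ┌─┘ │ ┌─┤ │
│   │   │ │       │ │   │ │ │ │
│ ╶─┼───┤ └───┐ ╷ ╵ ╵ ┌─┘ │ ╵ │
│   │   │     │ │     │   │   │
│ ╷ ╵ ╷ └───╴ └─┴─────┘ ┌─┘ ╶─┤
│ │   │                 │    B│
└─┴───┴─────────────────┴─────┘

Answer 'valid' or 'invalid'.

Checking path validity:
Result: Invalid move at step 58: cannot move from (11, 14) to (12, 13).

invalid

Correct solution:

┌───┬───┬─────────┬───────────┐
│A  │   │         │           │
│ ╷ ╵ ╷ │ ┌─────┐ ├───┐ ┌───┐ │
│↓│   │ │ │     │ │   │ │   │ │
│ ├───┴─┤ ├─╴ ╷ │ │ ╷ ╵ ├─╴ │ │
│↓│↱ → ↓│ │   │ │ │ │   │   │ │
│ │ ╶─┐ │ ╵ ┌─┤ │ │ ├───┘ ┌─┘ │
│↓│↑ ↰│↓│   │ │ │ │ │     │   │
│ ├─╴ │ └───┤ │ │ │ ├─╴ ┌─┘ ┌─┤
│↓│↱ ↑│↳ ↓  │ │ │ │ │   │   │ │
│ ╵ ╶─┴─┐ ╷ ╵ │ │ │ │ ╶─┤ ╶─┤ │
│↳ ↑    │↓│   │ │ │ │   │   │ │
├───────┘ ├───┤ │ │ │ ╷ └─╴ ╵ │
│↓ ← ← ← ↲│   │ │ │ │ │       │
│ ┌───╴ ┌─┘ ╷ ╵ │ │ │ └─┬─────┤
│↓│     │   │   │ │ │   │     │
│ ├─────┤ ╶─┴───┤ │ └───┘ ┌─╴ │
│↓│     │       │ │       │↱ ↓│
│ ╵ ┌─┐ ╵ ┌─────┘ ├───┐ ┌─┤ ╷ │
│↓  │ │   │       │   │ │ │↑│↓│
│ ╶─┘ ├───┤ ┌───┬─┘ ┌─┘ ╵ │ │ │
│↳ → ↓│↱ ↓│ │   │   │     │↑│↓│
├───┐ │ ╷ │ ╵ ╷ ╵ ┌─┘ ┌─┬─┘ │ │
│   │↓│↑│↓│   │   │   │ │↱ ↑│↓│
├─╴ │ ╵ │ ├───┴───┤ ┌─┘ │ ┌─┤ │
│   │↳ ↑│↓│       │ │   │↑│ │↓│
│ ╶─┼───┤ └───┐ ╷ ╵ ╵ ┌─┘ │ ╵ │
│   │   │↳ → ↓│ │     │↱ ↑│↓ ↲│
│ ╷ ╵ ╷ └───╴ └─┴─────┘ ┌─┘ ╶─┤
│ │   │      ↳ → → → → ↑│  ↳ B│
└─┴───┴─────────────────┴─────┘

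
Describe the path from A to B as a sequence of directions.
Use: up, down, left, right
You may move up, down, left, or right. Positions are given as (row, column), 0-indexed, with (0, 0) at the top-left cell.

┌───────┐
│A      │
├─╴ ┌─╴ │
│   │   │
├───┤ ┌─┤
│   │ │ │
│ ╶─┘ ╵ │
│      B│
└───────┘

Finding the path and converting it to directions:
Path through cells: (0,0) → (0,1) → (0,2) → (0,3) → (1,3) → (1,2) → (2,2) → (3,2) → (3,3)
Directions: right, right, right, down, left, down, down, right

Solution:

┌───────┐
│A → → ↓│
├─╴ ┌─╴ │
│   │↓ ↲│
├───┤ ┌─┤
│   │↓│ │
│ ╶─┘ ╵ │
│    ↳ B│
└───────┘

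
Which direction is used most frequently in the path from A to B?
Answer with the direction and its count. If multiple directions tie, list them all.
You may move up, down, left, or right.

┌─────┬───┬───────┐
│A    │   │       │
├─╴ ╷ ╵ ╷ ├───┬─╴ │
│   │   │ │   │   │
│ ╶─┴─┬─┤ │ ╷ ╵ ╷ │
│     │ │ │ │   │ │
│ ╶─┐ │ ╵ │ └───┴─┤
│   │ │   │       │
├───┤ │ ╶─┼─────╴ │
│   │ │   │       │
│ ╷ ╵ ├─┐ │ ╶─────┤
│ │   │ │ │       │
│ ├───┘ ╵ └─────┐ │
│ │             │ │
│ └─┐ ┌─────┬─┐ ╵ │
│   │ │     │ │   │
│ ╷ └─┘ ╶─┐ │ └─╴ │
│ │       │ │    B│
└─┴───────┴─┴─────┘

Directions: right, right, down, right, up, right, down, down, down, left, down, right, down, down, right, right, right, down, right, down
Counts: {'right': 9, 'down': 9, 'up': 1, 'left': 1}
Most common: down and right (tied at 9 times each)

Solution:

┌─────┬───┬───────┐
│A → ↓│↱ ↓│       │
├─╴ ╷ ╵ ╷ ├───┬─╴ │
│   │↳ ↑│↓│   │   │
│ ╶─┴─┬─┤ │ ╷ ╵ ╷ │
│     │ │↓│ │   │ │
│ ╶─┐ │ ╵ │ └───┴─┤
│   │ │↓ ↲│       │
├───┤ │ ╶─┼─────╴ │
│   │ │↳ ↓│       │
│ ╷ ╵ ├─┐ │ ╶─────┤
│ │   │ │↓│       │
│ ├───┘ ╵ └─────┐ │
│ │      ↳ → → ↓│ │
│ └─┐ ┌─────┬─┐ ╵ │
│   │ │     │ │↳ ↓│
│ ╷ └─┘ ╶─┐ │ └─╴ │
│ │       │ │    B│
└─┴───────┴─┴─────┘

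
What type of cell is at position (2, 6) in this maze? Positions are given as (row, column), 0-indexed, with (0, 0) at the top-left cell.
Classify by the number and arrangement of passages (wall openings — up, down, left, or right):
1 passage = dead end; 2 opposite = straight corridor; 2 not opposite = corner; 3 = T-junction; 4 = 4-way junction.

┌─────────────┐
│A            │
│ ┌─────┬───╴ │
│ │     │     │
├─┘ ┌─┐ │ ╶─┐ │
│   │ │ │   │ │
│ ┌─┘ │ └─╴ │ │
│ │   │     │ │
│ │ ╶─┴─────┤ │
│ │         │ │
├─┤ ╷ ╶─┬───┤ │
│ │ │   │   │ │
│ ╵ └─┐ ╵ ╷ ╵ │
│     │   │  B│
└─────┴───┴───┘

Checking cell at (2, 6):
Number of passages: 2
Cell type: straight corridor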